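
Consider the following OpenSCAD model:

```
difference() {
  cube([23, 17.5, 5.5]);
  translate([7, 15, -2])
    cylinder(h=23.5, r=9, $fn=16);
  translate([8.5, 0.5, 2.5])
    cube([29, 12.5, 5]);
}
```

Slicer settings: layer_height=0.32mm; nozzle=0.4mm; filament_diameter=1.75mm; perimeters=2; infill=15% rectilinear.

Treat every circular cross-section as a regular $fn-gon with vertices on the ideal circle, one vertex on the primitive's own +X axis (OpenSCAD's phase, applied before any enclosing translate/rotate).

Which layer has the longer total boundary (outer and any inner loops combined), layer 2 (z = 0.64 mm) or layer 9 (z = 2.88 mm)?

Layer 2 (z = 0.64): the cube is present — its section is the full 23×17.5 rectangle (perimeter 81.00 mm); the r=9 cylinder at (7, 15) contributes a regular 16-gon of circumradius 9 (perimeter = 2·16·9.000·sin(180°/16) = 56.19 mm); the cube at (8.5, 0.5) is not intersected at this z (z outside [2.5, 7.5]); After the difference (first − rest): starting from the 23×17.5 cube, the r=9 cylinder at (7, 15) partially overlaps it — only the 156.37 mm² overlap (of its 247.98 mm²) is removed, clipping the outline — boundary = 82.35 mm. So its perimeter = 82.35 mm. Layer 9 (z = 2.88): the cube (footprint 23×17.5) is included at this height (perimeter 81.00 mm); the r=9 cylinder at (7, 15) contributes a regular 16-gon of circumradius 9 (perimeter = 2·16·9.000·sin(180°/16) = 56.19 mm); the cube at (8.5, 0.5) (footprint 29×12.5) is included at this height (perimeter 83.00 mm); After the difference (first − rest): starting from the 23×17.5 cube, the r=9 cylinder at (7, 15) partially overlaps it — only the 156.37 mm² overlap (of its 247.98 mm²) is removed, clipping the outline; the 29×12.5 cube at (8.5, 0.5) partially overlaps it — only the 147.13 mm² overlap (of its 362.50 mm²) is removed, clipping the outline — boundary = 87.07 mm. So its perimeter = 87.07 mm. Layer 9 is larger (87.07 vs 82.35 mm).

layer 9 (z = 2.88 mm)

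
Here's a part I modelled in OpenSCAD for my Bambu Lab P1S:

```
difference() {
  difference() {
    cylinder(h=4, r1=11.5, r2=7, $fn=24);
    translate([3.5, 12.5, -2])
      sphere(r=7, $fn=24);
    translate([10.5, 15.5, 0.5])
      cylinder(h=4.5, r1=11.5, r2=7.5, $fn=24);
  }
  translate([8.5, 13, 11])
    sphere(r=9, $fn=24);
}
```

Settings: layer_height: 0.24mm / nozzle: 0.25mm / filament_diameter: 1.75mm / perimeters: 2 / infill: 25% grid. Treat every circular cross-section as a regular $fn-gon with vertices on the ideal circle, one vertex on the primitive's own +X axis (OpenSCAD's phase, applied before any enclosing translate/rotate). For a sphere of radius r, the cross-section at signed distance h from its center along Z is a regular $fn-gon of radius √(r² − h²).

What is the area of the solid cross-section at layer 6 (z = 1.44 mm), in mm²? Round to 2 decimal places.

282.56 mm²

At z = 1.44 mm: the cone (r1=11.5→r2=7) has section circumradius 9.880 here — a regular 24-gon (area = (24/2)·9.880²·sin(360°/24) = 303.17 mm²); the sphere at (3.5, 12.5): section is a regular 24-gon, circumradius = √(r²−h²) = √(7²−3.44²) = 6.096 (area = (24/2)·6.096²·sin(360°/24) = 115.43 mm²); the cone at (10.5, 15.5) contributes a regular 24-gon of circumradius 10.664 (interpolated between r1=11.5 and r2=7.5 at t=0.209) (area = (24/2)·10.664²·sin(360°/24) = 353.23 mm²); Subtracting the remaining from the first: starting from the cone (303.17 mm²), the r=7 sphere at (3.5, 12.5) partially overlaps it — only the 17.41 mm² overlap (of its 115.43 mm²) is removed, clipping the outline; the cone at (10.5, 15.5) partially overlaps it — only the 3.20 mm² overlap (of its 353.23 mm²) is removed, clipping the outline — area = 282.56 mm²; the sphere at (8.5, 13) does not reach this height (|z−center|=9.560 > r=9); Taking the first minus the rest: none of the subtracted shapes is present at this height, so the result so far is unchanged — area = 282.56 mm². Overall, the cross-section is a single solid region. Net area = 282.56 mm².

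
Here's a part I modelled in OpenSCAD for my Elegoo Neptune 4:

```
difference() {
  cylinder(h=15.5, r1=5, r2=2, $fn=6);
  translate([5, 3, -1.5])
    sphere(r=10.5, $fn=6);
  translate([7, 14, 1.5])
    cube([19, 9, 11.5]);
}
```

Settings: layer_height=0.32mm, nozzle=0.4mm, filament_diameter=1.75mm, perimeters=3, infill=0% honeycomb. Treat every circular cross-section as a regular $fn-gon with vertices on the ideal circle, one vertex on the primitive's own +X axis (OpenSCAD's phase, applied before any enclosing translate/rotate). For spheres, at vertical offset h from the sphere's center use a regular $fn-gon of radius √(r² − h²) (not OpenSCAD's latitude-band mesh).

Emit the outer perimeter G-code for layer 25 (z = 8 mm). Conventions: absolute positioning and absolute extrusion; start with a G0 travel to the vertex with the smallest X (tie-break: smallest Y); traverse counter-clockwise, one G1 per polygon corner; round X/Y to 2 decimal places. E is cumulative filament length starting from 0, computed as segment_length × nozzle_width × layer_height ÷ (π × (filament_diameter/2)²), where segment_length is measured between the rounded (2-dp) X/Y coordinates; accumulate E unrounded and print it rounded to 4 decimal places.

G0 X-3.45 Y0.00 Z8.00
G1 X-1.73 Y-2.99 E0.1836
G1 X1.73 Y-2.99 E0.3677
G1 X2.95 Y-0.87 E0.4979
G1 X2.76 Y-0.87 E0.5080
G1 X0.53 Y2.99 E0.7452
G1 X-1.73 Y2.99 E0.8655
G1 X-3.45 Y0.00 E1.0490

At z = 8 mm: the cone contributes a regular 6-gon of circumradius 3.452 (interpolated between r1=5 and r2=2 at t=0.516); the r=10.5 sphere at (5, 3) contributes a regular 6-gon of circumradius √(10.5²−9.5²) = 4.472; the cube at (7, 14) (footprint 19×9) is included at this height; Subtracting the remaining from the first: starting from the cone, the r=10.5 sphere at (5, 3) partially overlaps it — only the 4.16 mm² overlap (of its 51.96 mm²) is removed, clipping the outline; the 19×9 cube at (7, 14) misses the remaining region (no effect) — 1 connected region. The outline is a single polygon with 7 vertices. Extrusion per mm of travel: 0.4 × 0.32 / (π × 0.875²) = 0.053216. Accumulating E over each segment gives final E = 1.0490.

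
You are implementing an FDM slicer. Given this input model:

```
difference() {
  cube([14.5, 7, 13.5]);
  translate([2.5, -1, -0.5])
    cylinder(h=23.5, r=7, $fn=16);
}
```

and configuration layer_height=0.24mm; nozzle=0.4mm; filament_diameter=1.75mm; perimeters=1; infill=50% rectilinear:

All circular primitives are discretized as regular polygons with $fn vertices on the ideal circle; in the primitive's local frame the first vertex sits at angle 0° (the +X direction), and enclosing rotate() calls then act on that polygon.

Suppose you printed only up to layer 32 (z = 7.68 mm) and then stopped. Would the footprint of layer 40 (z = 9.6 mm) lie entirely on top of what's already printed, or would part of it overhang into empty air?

Compare the two slices. At z = 7.68: the cube (footprint 14.5×7) is included at this height (area 101.50 mm²); the r=7 cylinder at (2.5, -1) gives a regular 16-gon of circumradius 7 (constant along its height) (area = (16/2)·7.000²·sin(360°/16) = 150.01 mm²); Subtracting the remaining from the first: starting from the 14.5×7 cube (101.50 mm²), the r=7 cylinder at (2.5, -1) partially overlaps it — only the 44.98 mm² overlap (of its 150.01 mm²) is removed, clipping the outline — area = 56.52 mm². At z = 9.6: the cube is present — its section is the full 14.5×7 rectangle (area 101.50 mm²); the r=7 cylinder at (2.5, -1) gives a regular 16-gon of circumradius 7 (constant along its height) (area = (16/2)·7.000²·sin(360°/16) = 150.01 mm²); After the difference (first − rest): starting from the 14.5×7 cube (101.50 mm²), the r=7 cylinder at (2.5, -1) partially overlaps it — only the 44.98 mm² overlap (of its 150.01 mm²) is removed, clipping the outline — area = 56.52 mm². Checking containment: the cross-section at z = 9.6 is a subset of the cross-section at z = 7.68.

entirely on top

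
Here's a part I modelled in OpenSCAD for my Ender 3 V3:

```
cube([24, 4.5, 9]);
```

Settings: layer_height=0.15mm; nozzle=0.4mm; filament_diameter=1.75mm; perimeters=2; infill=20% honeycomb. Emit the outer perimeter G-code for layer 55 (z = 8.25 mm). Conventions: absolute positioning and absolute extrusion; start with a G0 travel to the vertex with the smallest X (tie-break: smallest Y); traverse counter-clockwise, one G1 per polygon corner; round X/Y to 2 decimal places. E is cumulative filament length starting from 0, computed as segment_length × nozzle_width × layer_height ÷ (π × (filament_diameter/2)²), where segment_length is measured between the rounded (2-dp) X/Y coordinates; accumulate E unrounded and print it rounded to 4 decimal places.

At z = 8.25 mm: the cube is present — its section is the full 24×4.5 rectangle. The outline is a single polygon with 4 vertices. Extrusion per mm of travel: 0.4 × 0.15 / (π × 0.875²) = 0.024945. Accumulating E over each segment gives final E = 1.4219.

G0 X0.00 Y0.00 Z8.25
G1 X24.00 Y0.00 E0.5987
G1 X24.00 Y4.50 E0.7109
G1 X0.00 Y4.50 E1.3096
G1 X0.00 Y0.00 E1.4219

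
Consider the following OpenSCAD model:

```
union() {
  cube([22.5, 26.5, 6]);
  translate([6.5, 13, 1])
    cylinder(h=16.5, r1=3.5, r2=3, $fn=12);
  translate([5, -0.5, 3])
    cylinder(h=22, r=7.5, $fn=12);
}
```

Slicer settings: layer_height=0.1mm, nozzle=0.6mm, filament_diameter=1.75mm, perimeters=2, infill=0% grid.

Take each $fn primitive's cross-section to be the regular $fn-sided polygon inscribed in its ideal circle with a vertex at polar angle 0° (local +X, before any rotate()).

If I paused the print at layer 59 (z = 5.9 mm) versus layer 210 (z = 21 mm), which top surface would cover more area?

Layer 59 (z = 5.9): the cube is present — its section is the full 22.5×26.5 rectangle (area 596.25 mm²); the cone at (6.5, 13) contributes a regular 12-gon of circumradius 3.352 (interpolated between r1=3.5 and r2=3 at t=0.297) (area = (12/2)·3.352²·sin(360°/12) = 33.70 mm²); the r=7.5 cylinder at (5, -0.5) gives a regular 12-gon of circumradius 7.5 (constant along its height) (area = (12/2)·7.500²·sin(360°/12) = 168.75 mm²); Taking the union: the regions partially overlap — summed areas 798.70 mm² minus the doubly-counted overlap 103.25 mm² gives 695.45 mm² — area = 695.45 mm². So its area = 695.45 mm². Layer 210 (z = 21): the cube is absent (z outside [0, 6]); the cone at (6.5, 13) is not intersected at this z (z outside [1, 17.5]); the r=7.5 cylinder at (5, -0.5) contributes a regular 12-gon of circumradius 7.5 (area = (12/2)·7.500²·sin(360°/12) = 168.75 mm²); Taking the union: only the r=7.5 cylinder at (5, -0.5) is present, so the union is just that shape — area = 168.75 mm². So its area = 168.75 mm². Layer 59 is larger (695.45 vs 168.75 mm²).

layer 59 (z = 5.9 mm)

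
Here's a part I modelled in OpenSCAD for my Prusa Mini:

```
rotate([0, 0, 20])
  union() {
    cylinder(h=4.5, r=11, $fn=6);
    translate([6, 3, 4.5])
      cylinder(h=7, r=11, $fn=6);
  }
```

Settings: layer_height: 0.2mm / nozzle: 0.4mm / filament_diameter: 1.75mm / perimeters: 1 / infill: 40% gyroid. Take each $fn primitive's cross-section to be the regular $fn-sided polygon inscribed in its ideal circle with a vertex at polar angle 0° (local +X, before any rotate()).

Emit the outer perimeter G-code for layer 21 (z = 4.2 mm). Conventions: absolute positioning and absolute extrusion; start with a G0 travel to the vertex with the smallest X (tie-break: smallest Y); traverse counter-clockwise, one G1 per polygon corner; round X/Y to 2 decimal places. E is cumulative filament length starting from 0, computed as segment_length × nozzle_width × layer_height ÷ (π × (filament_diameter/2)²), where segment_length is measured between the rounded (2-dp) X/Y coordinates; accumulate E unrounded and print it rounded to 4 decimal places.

At z = 4.2 mm: the r=11 cylinder gives a regular 6-gon of circumradius 11 (constant along its height); the cylinder at (6, 3) is absent (z outside [4.5, 11.5]); Combining (union): only the r=11 cylinder is present, so the union is just that shape — 1 connected region; (rotated 20° about Z; rotation is an isometry so areas/perimeters/island counts are preserved). The outline is a single polygon with 6 vertices. Extrusion per mm of travel: 0.4 × 0.2 / (π × 0.875²) = 0.033260. Accumulating E over each segment gives final E = 2.1953.

G0 X-10.34 Y-3.76 Z4.20
G1 X-1.91 Y-10.83 E0.3659
G1 X8.43 Y-7.07 E0.7319
G1 X10.34 Y3.76 E1.0976
G1 X1.91 Y10.83 E1.4636
G1 X-8.43 Y7.07 E1.8295
G1 X-10.34 Y-3.76 E2.1953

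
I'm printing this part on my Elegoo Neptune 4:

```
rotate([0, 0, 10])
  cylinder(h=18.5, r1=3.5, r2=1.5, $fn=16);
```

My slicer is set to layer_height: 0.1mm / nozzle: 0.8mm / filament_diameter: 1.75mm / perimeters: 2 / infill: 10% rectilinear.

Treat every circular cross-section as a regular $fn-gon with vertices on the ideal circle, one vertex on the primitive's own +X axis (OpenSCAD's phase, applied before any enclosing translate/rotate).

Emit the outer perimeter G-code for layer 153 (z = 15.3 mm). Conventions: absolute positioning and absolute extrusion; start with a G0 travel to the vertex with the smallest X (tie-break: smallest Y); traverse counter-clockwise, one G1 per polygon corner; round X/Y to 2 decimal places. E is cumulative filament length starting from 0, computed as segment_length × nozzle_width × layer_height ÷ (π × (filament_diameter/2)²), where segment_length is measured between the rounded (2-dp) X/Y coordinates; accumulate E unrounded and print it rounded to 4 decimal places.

At z = 15.3 mm: the cone contributes a regular 16-gon of circumradius 1.846 (interpolated between r1=3.5 and r2=1.5 at t=0.827); (rotated 10° about Z; rotation is an isometry so areas/perimeters/island counts are preserved). The outline is a single polygon with 16 vertices. Extrusion per mm of travel: 0.8 × 0.1 / (π × 0.875²) = 0.033260. Accumulating E over each segment gives final E = 0.3833.

G0 X-1.82 Y-0.32 Z15.30
G1 X-1.56 Y-0.99 E0.0239
G1 X-1.06 Y-1.51 E0.0479
G1 X-0.40 Y-1.80 E0.0719
G1 X0.32 Y-1.82 E0.0958
G1 X0.99 Y-1.56 E0.1197
G1 X1.51 Y-1.06 E0.1437
G1 X1.80 Y-0.40 E0.1677
G1 X1.82 Y0.32 E0.1917
G1 X1.56 Y0.99 E0.2156
G1 X1.06 Y1.51 E0.2396
G1 X0.40 Y1.80 E0.2635
G1 X-0.32 Y1.82 E0.2875
G1 X-0.99 Y1.56 E0.3114
G1 X-1.51 Y1.06 E0.3354
G1 X-1.80 Y0.40 E0.3594
G1 X-1.82 Y-0.32 E0.3833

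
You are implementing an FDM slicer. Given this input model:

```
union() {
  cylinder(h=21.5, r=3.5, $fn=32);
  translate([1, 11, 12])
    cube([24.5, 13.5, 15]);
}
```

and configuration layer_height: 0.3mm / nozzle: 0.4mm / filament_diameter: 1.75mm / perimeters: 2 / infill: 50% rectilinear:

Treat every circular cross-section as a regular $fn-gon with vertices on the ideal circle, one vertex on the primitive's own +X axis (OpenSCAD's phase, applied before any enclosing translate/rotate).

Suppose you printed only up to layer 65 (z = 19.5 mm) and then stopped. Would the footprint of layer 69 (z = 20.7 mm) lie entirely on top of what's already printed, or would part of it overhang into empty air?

Compare the two slices. At z = 19.5: the r=3.5 cylinder contributes a regular 32-gon of circumradius 3.5 (area = (32/2)·3.500²·sin(360°/32) = 38.24 mm²); the cube at (1, 11) is present — its section is the full 24.5×13.5 rectangle (area 330.75 mm²); Merging all regions: the 2 present regions are separate (no shared area or edge), so areas and boundary lengths simply add and each stays a separate island — area = 368.99 mm². At z = 20.7: the r=3.5 cylinder gives a regular 32-gon of circumradius 3.5 (constant along its height) (area = (32/2)·3.500²·sin(360°/32) = 38.24 mm²); the cube at (1, 11) (footprint 24.5×13.5) is included at this height (area 330.75 mm²); Combining (union): the 2 present regions are separate (no shared area or edge), so areas and boundary lengths simply add and each stays a separate island — area = 368.99 mm². Checking containment: the cross-section at z = 20.7 is a subset of the cross-section at z = 19.5.

entirely on top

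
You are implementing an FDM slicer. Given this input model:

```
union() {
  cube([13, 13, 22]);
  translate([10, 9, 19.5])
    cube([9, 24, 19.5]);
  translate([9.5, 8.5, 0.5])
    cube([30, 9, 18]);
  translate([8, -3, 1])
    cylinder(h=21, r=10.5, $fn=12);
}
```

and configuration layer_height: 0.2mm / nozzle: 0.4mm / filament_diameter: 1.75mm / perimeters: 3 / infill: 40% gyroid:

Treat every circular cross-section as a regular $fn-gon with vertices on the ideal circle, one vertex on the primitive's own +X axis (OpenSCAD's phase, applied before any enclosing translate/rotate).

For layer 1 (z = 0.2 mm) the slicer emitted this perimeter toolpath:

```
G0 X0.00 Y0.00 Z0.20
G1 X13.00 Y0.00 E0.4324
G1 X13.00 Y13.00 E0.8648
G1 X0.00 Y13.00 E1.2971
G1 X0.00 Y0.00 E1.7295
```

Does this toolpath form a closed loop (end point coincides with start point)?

Start point (G0): (0.00, 0.00). End point (last G1): the path returns to the start — closed.

yes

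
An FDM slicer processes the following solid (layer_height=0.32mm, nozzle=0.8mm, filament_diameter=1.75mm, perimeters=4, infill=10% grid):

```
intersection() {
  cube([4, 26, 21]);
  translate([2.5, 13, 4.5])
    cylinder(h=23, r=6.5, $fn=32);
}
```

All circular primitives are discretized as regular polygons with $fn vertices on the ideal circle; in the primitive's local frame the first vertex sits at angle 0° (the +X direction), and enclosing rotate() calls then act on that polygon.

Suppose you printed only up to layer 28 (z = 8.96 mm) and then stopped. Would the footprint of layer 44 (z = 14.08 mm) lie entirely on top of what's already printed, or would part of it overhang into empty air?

entirely on top

Compare the two slices. At z = 8.96: the cube (footprint 4×26) is included at this height (area 104.00 mm²); the cylinder at (2.5, 13): section is a regular 32-gon, circumradius r=6.5 (area = (32/2)·6.500²·sin(360°/32) = 131.88 mm²); Taking the intersection: the r=6.5 cylinder at (2.5, 13) partially overlaps the 4×26 cube; clipping to the common part keeps 50.84 mm² — area = 50.84 mm². At z = 14.08: the 4×26 cube contributes its full rectangle (area 104.00 mm²); the cylinder at (2.5, 13): section is a regular 32-gon, circumradius r=6.5 (area = (32/2)·6.500²·sin(360°/32) = 131.88 mm²); Taking the intersection: the r=6.5 cylinder at (2.5, 13) partially overlaps the 4×26 cube; clipping to the common part keeps 50.84 mm² — area = 50.84 mm². Checking containment: the cross-section at z = 14.08 is a subset of the cross-section at z = 8.96.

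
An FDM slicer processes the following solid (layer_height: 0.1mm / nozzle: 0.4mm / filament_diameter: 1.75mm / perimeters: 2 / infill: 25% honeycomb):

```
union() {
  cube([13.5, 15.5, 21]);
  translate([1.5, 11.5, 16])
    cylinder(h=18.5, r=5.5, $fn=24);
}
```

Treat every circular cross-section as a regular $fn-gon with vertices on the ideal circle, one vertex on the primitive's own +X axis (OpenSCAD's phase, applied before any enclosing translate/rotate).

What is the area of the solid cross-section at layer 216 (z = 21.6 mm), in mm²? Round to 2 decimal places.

93.95 mm²

At z = 21.6 mm: the cube does not reach this height (z outside [0, 21]); the r=5.5 cylinder at (1.5, 11.5) gives a regular 24-gon of circumradius 5.5 (constant along its height) (area = (24/2)·5.500²·sin(360°/24) = 93.95 mm²); Taking the union: only the r=5.5 cylinder at (1.5, 11.5) is present, so the union is just that shape — area = 93.95 mm². Overall, the cross-section is a single solid region. Net area = 93.95 mm².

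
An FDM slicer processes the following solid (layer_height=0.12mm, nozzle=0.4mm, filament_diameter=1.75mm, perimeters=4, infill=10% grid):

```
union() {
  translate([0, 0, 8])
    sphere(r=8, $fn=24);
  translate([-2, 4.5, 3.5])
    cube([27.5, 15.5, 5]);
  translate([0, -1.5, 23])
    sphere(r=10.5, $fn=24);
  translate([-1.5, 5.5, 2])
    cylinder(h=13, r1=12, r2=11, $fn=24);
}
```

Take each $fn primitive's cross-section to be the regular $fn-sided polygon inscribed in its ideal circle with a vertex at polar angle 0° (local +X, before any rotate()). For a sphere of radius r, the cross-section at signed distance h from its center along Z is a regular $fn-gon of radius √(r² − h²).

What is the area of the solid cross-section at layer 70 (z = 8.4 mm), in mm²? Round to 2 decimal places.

741.83 mm²

At z = 8.4 mm: the sphere: section is a regular 24-gon, circumradius = √(r²−h²) = √(8²−0.4²) = 7.990 (area = (24/2)·7.990²·sin(360°/24) = 198.28 mm²); the cube at (-2, 4.5) is present — its section is the full 27.5×15.5 rectangle (area 426.25 mm²); the sphere at (0, -1.5) is absent (|z−center|=14.600 > r=10.5); the cone at (-1.5, 5.5) contributes a regular 24-gon of circumradius 11.508 (interpolated between r1=12 and r2=11 at t=0.492) (area = (24/2)·11.508²·sin(360°/24) = 411.30 mm²); Taking the union: the regions partially overlap — summed areas 1035.82 mm² minus the doubly-counted overlap 294.00 mm² gives 741.83 mm² — area = 741.83 mm². Overall, the cross-section is a single solid region. Net area = 741.83 mm².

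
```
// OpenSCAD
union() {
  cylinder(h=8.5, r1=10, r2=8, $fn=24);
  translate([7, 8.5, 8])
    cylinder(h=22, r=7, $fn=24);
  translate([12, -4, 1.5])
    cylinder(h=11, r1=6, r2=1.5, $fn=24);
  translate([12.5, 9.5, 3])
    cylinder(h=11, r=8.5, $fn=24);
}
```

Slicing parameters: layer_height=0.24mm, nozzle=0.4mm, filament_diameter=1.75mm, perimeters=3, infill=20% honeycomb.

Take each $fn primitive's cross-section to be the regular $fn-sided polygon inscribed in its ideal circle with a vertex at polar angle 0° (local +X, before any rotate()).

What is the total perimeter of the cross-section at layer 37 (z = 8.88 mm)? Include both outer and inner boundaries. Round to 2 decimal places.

At z = 8.88 mm: the cone is absent (z outside [0, 8.5]); the cylinder at (7, 8.5): section is a regular 24-gon, circumradius r=7 (perimeter = 2·24·7.000·sin(180°/24) = 43.86 mm); the cone at (12, -4) contributes a regular 24-gon of circumradius 2.981 (interpolated between r1=6 and r2=1.5 at t=0.671) (perimeter = 2·24·2.981·sin(180°/24) = 18.68 mm); the r=8.5 cylinder at (12.5, 9.5) contributes a regular 24-gon of circumradius 8.5 (perimeter = 2·24·8.500·sin(180°/24) = 53.25 mm); Combining (union): the regions partially overlap (shared area 100.78 mm²), so the edge portions inside another operand are dropped and the merged outline is re-measured after clipping — boundary = 79.07 mm. Overall, the cross-section has 2 separate islands. Total boundary length (outer) = 79.07 mm.

79.07 mm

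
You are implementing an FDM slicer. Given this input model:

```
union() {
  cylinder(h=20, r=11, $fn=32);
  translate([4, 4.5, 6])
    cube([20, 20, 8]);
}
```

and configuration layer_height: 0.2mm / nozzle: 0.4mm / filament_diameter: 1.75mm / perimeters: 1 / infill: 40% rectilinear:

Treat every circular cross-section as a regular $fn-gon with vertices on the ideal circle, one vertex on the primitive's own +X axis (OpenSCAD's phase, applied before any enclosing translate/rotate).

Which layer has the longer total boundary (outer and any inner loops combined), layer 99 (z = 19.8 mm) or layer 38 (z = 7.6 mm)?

layer 38 (z = 7.6 mm)

Layer 99 (z = 19.8): the cylinder: section is a regular 32-gon, circumradius r=11 (perimeter = 2·32·11.000·sin(180°/32) = 69.00 mm); the cube at (4, 4.5) is not intersected at this z (z outside [6, 14]); Merging all regions: only the r=11 cylinder is present, so the union is just that shape — boundary = 69.00 mm. So its perimeter = 69.00 mm. Layer 38 (z = 7.6): the r=11 cylinder gives a regular 32-gon of circumradius 11 (constant along its height) (perimeter = 2·32·11.000·sin(180°/32) = 69.00 mm); the cube at (4, 4.5) (footprint 20×20) is included at this height (perimeter 80.00 mm); Merging all regions: the regions partially overlap (shared area 21.64 mm²), so the edge portions inside another operand are dropped and the merged outline is re-measured after clipping — boundary = 128.76 mm. So its perimeter = 128.76 mm. Layer 38 is larger (128.76 vs 69.00 mm).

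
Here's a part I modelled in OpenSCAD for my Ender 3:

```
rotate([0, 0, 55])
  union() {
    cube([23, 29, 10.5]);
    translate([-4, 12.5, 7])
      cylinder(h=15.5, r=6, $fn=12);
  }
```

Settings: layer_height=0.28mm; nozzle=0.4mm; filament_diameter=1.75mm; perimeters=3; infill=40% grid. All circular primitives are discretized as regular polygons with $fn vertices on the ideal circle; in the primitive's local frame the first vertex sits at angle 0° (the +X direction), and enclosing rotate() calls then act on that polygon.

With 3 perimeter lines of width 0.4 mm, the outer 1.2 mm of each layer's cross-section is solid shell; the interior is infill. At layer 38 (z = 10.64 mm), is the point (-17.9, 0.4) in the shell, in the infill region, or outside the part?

At z = 10.64 mm: the cube is absent (z outside [0, 10.5]); the cylinder at (-4, 12.5): section is a regular 12-gon, circumradius r=6; Taking the union: only the r=6 cylinder at (-4, 12.5) is present, so the union is just that shape — 1 connected region; (whole slice rotated 55° about Z — lengths, areas and connectivity unchanged). Overall, the cross-section is a single solid region. Undo the 55° rotation: the query point maps to (-9.939, 14.892) in the un-rotated model frame. The nearest boundary edge runs (-9.20, 15.50)→(-10.00, 12.50); distance from the point to it = 0.56 mm. The point is not inside any of the regions above, so it lies outside the cross-section (0.56 mm from the nearest boundary).

outside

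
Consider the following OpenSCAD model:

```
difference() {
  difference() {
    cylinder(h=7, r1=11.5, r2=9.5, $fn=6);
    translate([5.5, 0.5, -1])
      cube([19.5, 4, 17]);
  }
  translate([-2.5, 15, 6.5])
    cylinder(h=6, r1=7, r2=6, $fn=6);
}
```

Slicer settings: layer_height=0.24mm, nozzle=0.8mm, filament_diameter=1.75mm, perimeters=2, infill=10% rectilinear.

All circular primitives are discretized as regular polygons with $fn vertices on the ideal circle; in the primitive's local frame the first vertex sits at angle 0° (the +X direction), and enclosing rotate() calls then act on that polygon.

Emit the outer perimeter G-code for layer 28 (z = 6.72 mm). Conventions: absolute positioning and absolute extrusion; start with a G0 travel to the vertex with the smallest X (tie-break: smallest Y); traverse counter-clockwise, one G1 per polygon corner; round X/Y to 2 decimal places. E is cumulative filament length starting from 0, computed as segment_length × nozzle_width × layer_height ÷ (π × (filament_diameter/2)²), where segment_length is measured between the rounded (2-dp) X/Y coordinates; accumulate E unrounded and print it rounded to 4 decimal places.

At z = 6.72 mm: the cone contributes a regular 6-gon of circumradius 9.580 (interpolated between r1=11.5 and r2=9.5 at t=0.960); the cube at (5.5, 0.5) is present — its section is the full 19.5×4 rectangle; After the difference (first − rest): starting from the cone, the 19.5×4 cube at (5.5, 0.5) partially overlaps it — only the 10.55 mm² overlap (of its 78.00 mm²) is removed, clipping the outline — 1 connected region; the cone at (-2.5, 15) contributes a regular 6-gon of circumradius 6.963 (interpolated between r1=7 and r2=6 at t=0.037); Subtracting the remaining from the first: starting from that combined region, the cone at (-2.5, 15) misses the remaining region (no effect) — 1 connected region. The outline is a single polygon with 10 vertices. Extrusion per mm of travel: 0.8 × 0.24 / (π × 0.875²) = 0.079824. Accumulating E over each segment gives final E = 4.9605.

G0 X-9.58 Y0.00 Z6.72
G1 X-4.79 Y-8.30 E0.7650
G1 X4.79 Y-8.30 E1.5297
G1 X9.58 Y0.00 E2.2946
G1 X9.29 Y0.50 E2.3408
G1 X5.50 Y0.50 E2.6433
G1 X5.50 Y4.50 E2.9626
G1 X6.98 Y4.50 E3.0807
G1 X4.79 Y8.30 E3.4308
G1 X-4.79 Y8.30 E4.1956
G1 X-9.58 Y0.00 E4.9605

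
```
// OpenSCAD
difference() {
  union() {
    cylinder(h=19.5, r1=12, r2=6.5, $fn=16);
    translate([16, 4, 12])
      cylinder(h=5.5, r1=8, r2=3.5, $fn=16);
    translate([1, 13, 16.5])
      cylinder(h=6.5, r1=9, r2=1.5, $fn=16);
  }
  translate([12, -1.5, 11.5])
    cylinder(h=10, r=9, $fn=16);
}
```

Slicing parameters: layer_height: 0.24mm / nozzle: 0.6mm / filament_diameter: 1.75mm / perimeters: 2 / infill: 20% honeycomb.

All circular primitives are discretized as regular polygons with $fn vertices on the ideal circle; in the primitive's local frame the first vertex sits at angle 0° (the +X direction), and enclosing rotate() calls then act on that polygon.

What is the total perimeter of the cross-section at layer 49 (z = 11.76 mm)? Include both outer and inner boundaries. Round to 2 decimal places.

At z = 11.76 mm: the cone: at t=0.603 of its height the radius interpolates to r₁+(r₂−r₁)t = 8.683, giving a regular 16-gon of that circumradius (perimeter = 2·16·8.683·sin(180°/16) = 54.21 mm); the cone at (16, 4) does not reach this height (z outside [12, 17.5]); the cone at (1, 13) is absent (z outside [16.5, 23]); Combining (union): only the cone is present, so the union is just that shape — boundary = 54.21 mm; the r=9 cylinder at (12, -1.5) gives a regular 16-gon of circumradius 9 (constant along its height) (perimeter = 2·16·9.000·sin(180°/16) = 56.19 mm); Taking the first minus the rest: starting from that combined region, the r=9 cylinder at (12, -1.5) partially overlaps it — only the 46.57 mm² overlap (of its 247.98 mm²) is removed, clipping the outline — boundary = 54.08 mm. Overall, the cross-section is a single solid region. Total boundary length (outer) = 54.08 mm.

54.08 mm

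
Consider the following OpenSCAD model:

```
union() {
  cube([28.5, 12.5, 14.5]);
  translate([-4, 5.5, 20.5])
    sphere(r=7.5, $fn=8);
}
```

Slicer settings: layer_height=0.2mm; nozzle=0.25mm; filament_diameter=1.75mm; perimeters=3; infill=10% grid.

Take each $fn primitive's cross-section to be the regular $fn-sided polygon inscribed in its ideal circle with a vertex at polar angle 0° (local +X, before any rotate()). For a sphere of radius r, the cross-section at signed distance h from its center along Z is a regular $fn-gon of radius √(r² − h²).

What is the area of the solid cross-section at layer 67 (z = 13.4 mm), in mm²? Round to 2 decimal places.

372.77 mm²

At z = 13.4 mm: the cube is present — its section is the full 28.5×12.5 rectangle (area 356.25 mm²); the sphere at (-4, 5.5): section is a regular 8-gon, circumradius = √(r²−h²) = √(7.5²−7.1²) = 2.417 (area = (8/2)·2.417²·sin(360°/8) = 16.52 mm²); Combining (union): the 2 present regions are separate (no shared area or edge), so areas and boundary lengths simply add and each stays a separate island — area = 372.77 mm². Overall, the cross-section has 2 separate islands. Net area = 372.77 mm².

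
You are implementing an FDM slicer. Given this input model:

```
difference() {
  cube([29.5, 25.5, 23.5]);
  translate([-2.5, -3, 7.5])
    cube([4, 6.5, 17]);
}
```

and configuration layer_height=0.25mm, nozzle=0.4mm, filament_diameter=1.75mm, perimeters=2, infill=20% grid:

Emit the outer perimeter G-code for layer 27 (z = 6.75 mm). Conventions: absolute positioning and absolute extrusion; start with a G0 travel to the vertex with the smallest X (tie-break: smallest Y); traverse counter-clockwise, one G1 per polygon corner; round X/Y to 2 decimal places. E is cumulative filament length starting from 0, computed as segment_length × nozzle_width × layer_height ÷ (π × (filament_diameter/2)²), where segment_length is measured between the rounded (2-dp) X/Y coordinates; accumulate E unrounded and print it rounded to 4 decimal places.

At z = 6.75 mm: the cube is present — its section is the full 29.5×25.5 rectangle; the cube at (-2.5, -3) is absent (z outside [7.5, 24.5]); After the difference (first − rest): none of the subtracted shapes is present at this height, so the 29.5×25.5 cube is unchanged — 1 connected region. The outline is a single polygon with 4 vertices. Extrusion per mm of travel: 0.4 × 0.25 / (π × 0.875²) = 0.041575. Accumulating E over each segment gives final E = 4.5733.

G0 X0.00 Y0.00 Z6.75
G1 X29.50 Y0.00 E1.2265
G1 X29.50 Y25.50 E2.2866
G1 X0.00 Y25.50 E3.5131
G1 X0.00 Y0.00 E4.5733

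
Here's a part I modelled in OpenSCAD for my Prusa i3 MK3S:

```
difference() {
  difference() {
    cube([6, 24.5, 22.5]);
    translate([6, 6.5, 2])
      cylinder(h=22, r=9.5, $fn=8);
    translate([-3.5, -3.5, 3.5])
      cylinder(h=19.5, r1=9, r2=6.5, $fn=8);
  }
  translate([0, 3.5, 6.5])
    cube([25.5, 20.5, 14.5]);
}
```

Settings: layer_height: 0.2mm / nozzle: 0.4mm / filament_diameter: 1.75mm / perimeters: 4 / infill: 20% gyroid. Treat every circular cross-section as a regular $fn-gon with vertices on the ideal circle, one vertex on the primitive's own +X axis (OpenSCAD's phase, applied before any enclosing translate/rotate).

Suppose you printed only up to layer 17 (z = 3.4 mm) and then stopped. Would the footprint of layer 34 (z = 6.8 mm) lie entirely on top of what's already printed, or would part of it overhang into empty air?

entirely on top

Compare the two slices. At z = 3.4: the cube is present — its section is the full 6×24.5 rectangle (area 147.00 mm²); the cylinder at (6, 6.5): section is a regular 8-gon, circumradius r=9.5 (area = (8/2)·9.500²·sin(360°/8) = 255.27 mm²); the cone at (-3.5, -3.5) is absent (z outside [3.5, 23]); After the difference (first − rest): starting from the 6×24.5 cube (147.00 mm²), the r=9.5 cylinder at (6, 6.5) partially overlaps it — only the 88.54 mm² overlap (of its 255.27 mm²) is removed, clipping the outline — area = 58.46 mm²; the cube at (0, 3.5) is not intersected at this z (z outside [6.5, 21]); After the difference (first − rest): none of the subtracted shapes is present at this height, so that combined region is unchanged — area = 58.46 mm². At z = 6.8: the 6×24.5 cube contributes its full rectangle (area 147.00 mm²); the r=9.5 cylinder at (6, 6.5) contributes a regular 8-gon of circumradius 9.5 (area = (8/2)·9.500²·sin(360°/8) = 255.27 mm²); the cone at (-3.5, -3.5): at t=0.169 of its height the radius interpolates to r₁+(r₂−r₁)t = 8.577, giving a regular 8-gon of that circumradius (area = (8/2)·8.577²·sin(360°/8) = 208.07 mm²); Taking the first minus the rest: starting from the 6×24.5 cube (147.00 mm²), the r=9.5 cylinder at (6, 6.5) partially overlaps it — only the 88.54 mm² overlap (of its 255.27 mm²) is removed, clipping the outline; the cone at (-3.5, -3.5) misses the remaining region (no effect) — area = 58.46 mm²; the 25.5×20.5 cube at (0, 3.5) contributes its full rectangle (area 522.75 mm²); Taking the first minus the rest: starting from the result so far (58.46 mm²), the 25.5×20.5 cube at (0, 3.5) partially overlaps it — only the 55.46 mm² overlap (of its 522.75 mm²) is removed, clipping the outline — area = 3.00 mm². Checking containment: the cross-section at z = 6.8 is a subset of the cross-section at z = 3.4.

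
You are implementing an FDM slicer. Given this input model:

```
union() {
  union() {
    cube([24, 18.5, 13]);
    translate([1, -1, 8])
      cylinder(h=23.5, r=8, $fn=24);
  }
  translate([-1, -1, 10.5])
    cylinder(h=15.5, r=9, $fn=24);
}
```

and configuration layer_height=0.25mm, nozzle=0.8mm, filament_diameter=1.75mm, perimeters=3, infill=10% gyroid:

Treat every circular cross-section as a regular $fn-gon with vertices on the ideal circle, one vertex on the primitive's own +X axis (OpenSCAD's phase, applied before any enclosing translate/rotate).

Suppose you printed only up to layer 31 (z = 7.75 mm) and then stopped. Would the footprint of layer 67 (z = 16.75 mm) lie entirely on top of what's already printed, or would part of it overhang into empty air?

Compare the two slices. At z = 7.75: the cube is present — its section is the full 24×18.5 rectangle (area 444.00 mm²); the cylinder at (1, -1) is not intersected at this z (z outside [8, 31.5]); Taking the union: only the 24×18.5 cube is present, so the union is just that shape — area = 444.00 mm²; the cylinder at (-1, -1) is absent (z outside [10.5, 26]); Taking the union: only the result so far is present, so the union is just that shape — area = 444.00 mm². At z = 16.75: the cube is not intersected at this z (z outside [0, 13]); the cylinder at (1, -1): section is a regular 24-gon, circumradius r=8 (area = (24/2)·8.000²·sin(360°/24) = 198.77 mm²); Combining (union): only the r=8 cylinder at (1, -1) is present, so the union is just that shape — area = 198.77 mm²; the r=9 cylinder at (-1, -1) gives a regular 24-gon of circumradius 9 (constant along its height) (area = (24/2)·9.000²·sin(360°/24) = 251.57 mm²); Combining (union): the regions partially overlap — summed areas 450.35 mm² minus the doubly-counted overlap 187.13 mm² gives 263.22 mm² — area = 263.22 mm². Checking containment: at z = 16.75 the cross-section extends beyond the z = 7.75 cross-section by about 212.37 mm².

part overhangs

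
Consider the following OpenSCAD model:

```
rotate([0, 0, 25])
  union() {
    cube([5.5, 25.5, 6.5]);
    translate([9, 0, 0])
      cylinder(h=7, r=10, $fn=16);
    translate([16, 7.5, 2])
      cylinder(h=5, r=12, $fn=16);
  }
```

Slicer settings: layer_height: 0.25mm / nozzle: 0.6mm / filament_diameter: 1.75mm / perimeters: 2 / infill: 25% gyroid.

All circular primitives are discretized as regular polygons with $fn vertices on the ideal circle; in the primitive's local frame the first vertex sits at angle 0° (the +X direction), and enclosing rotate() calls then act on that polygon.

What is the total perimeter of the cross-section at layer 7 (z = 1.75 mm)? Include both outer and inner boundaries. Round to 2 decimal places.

97.73 mm

At z = 1.75 mm: the cube is present — its section is the full 5.5×25.5 rectangle (perimeter 62.00 mm); the cylinder at (9, 0): section is a regular 16-gon, circumradius r=10 (perimeter = 2·16·10.000·sin(180°/16) = 62.43 mm); the cylinder at (16, 7.5) is absent (z outside [2, 7]); Taking the union: the regions partially overlap (shared area 40.34 mm²), so the edge portions inside another operand are dropped and the merged outline is re-measured after clipping — boundary = 97.73 mm; (whole slice rotated 25° about Z — lengths, areas and connectivity unchanged). Overall, the cross-section is a single solid region. Total boundary length (outer) = 97.73 mm.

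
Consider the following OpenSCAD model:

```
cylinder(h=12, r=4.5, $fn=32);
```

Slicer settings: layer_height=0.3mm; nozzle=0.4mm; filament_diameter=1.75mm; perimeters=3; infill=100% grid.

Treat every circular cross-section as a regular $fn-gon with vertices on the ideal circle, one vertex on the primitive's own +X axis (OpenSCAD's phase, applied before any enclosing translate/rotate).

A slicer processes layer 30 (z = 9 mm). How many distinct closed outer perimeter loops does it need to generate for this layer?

1

At z = 9 mm: the r=4.5 cylinder contributes a regular 32-gon of circumradius 4.5. The result has 1 disconnected region.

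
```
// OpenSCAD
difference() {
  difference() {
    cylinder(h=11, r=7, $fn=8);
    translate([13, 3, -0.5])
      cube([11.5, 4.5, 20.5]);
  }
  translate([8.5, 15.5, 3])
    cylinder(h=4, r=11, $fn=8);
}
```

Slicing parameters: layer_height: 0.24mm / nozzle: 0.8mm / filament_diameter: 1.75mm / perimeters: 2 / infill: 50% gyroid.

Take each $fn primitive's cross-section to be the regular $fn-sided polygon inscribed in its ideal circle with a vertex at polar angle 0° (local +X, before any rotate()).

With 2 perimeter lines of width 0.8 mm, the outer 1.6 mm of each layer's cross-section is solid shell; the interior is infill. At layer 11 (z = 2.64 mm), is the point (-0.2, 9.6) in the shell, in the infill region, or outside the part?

At z = 2.64 mm: the cylinder: section is a regular 8-gon, circumradius r=7; the 11.5×4.5 cube at (13, 3) contributes its full rectangle; Subtracting the remaining from the first: starting from the r=7 cylinder, the 11.5×4.5 cube at (13, 3) misses the remaining region (no effect) — 1 connected region; the cylinder at (8.5, 15.5) is absent (z outside [3, 7]); Taking the first minus the rest: none of the subtracted shapes is present at this height, so the result so far is unchanged — 1 connected region. Overall, the cross-section is a single solid region. The nearest boundary edge runs (-4.95, 4.95)→(0.00, 7.00); distance from the point to it = 2.61 mm. The point is not inside any of the regions above, so it lies outside the cross-section (2.61 mm from the nearest boundary).

outside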